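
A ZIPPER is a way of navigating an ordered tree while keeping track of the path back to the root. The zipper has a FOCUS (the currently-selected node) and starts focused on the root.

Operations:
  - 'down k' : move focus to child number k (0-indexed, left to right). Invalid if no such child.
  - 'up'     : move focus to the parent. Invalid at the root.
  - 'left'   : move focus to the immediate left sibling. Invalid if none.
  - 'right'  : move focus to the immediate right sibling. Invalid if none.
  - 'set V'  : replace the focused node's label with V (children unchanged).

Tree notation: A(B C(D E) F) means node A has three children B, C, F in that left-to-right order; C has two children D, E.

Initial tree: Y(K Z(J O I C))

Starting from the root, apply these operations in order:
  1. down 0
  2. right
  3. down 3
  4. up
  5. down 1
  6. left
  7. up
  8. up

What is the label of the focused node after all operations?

Step 1 (down 0): focus=K path=0 depth=1 children=[] left=[] right=['Z'] parent=Y
Step 2 (right): focus=Z path=1 depth=1 children=['J', 'O', 'I', 'C'] left=['K'] right=[] parent=Y
Step 3 (down 3): focus=C path=1/3 depth=2 children=[] left=['J', 'O', 'I'] right=[] parent=Z
Step 4 (up): focus=Z path=1 depth=1 children=['J', 'O', 'I', 'C'] left=['K'] right=[] parent=Y
Step 5 (down 1): focus=O path=1/1 depth=2 children=[] left=['J'] right=['I', 'C'] parent=Z
Step 6 (left): focus=J path=1/0 depth=2 children=[] left=[] right=['O', 'I', 'C'] parent=Z
Step 7 (up): focus=Z path=1 depth=1 children=['J', 'O', 'I', 'C'] left=['K'] right=[] parent=Y
Step 8 (up): focus=Y path=root depth=0 children=['K', 'Z'] (at root)

Answer: Y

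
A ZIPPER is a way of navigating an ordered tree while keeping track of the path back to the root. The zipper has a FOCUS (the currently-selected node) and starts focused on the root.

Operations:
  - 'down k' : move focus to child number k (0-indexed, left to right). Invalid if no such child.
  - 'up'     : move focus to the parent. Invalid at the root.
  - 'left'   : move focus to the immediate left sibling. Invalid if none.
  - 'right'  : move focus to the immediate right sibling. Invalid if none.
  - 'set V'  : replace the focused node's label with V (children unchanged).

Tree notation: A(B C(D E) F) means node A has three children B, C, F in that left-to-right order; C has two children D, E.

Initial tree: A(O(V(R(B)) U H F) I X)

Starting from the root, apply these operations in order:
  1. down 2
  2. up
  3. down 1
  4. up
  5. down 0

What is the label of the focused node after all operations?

Answer: O

Derivation:
Step 1 (down 2): focus=X path=2 depth=1 children=[] left=['O', 'I'] right=[] parent=A
Step 2 (up): focus=A path=root depth=0 children=['O', 'I', 'X'] (at root)
Step 3 (down 1): focus=I path=1 depth=1 children=[] left=['O'] right=['X'] parent=A
Step 4 (up): focus=A path=root depth=0 children=['O', 'I', 'X'] (at root)
Step 5 (down 0): focus=O path=0 depth=1 children=['V', 'U', 'H', 'F'] left=[] right=['I', 'X'] parent=A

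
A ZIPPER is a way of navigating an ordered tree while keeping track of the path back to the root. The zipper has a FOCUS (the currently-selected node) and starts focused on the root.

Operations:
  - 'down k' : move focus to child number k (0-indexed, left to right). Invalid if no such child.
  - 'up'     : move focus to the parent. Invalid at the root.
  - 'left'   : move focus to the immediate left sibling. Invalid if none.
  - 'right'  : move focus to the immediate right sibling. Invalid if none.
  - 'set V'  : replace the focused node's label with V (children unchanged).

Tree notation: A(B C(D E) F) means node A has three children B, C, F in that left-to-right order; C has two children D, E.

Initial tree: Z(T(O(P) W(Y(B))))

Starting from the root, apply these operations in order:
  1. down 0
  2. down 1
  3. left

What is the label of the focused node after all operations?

Answer: O

Derivation:
Step 1 (down 0): focus=T path=0 depth=1 children=['O', 'W'] left=[] right=[] parent=Z
Step 2 (down 1): focus=W path=0/1 depth=2 children=['Y'] left=['O'] right=[] parent=T
Step 3 (left): focus=O path=0/0 depth=2 children=['P'] left=[] right=['W'] parent=T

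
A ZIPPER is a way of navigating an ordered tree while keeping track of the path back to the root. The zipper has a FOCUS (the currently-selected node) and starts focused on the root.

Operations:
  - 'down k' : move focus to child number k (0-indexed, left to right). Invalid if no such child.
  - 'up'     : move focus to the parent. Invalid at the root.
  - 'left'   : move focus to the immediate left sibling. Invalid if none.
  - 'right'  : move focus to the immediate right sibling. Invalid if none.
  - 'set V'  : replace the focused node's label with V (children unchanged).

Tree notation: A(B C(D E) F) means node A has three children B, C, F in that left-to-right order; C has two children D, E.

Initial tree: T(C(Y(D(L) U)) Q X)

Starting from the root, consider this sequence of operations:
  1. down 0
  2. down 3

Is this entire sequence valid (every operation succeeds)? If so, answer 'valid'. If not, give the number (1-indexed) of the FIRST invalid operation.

Answer: 2

Derivation:
Step 1 (down 0): focus=C path=0 depth=1 children=['Y'] left=[] right=['Q', 'X'] parent=T
Step 2 (down 3): INVALID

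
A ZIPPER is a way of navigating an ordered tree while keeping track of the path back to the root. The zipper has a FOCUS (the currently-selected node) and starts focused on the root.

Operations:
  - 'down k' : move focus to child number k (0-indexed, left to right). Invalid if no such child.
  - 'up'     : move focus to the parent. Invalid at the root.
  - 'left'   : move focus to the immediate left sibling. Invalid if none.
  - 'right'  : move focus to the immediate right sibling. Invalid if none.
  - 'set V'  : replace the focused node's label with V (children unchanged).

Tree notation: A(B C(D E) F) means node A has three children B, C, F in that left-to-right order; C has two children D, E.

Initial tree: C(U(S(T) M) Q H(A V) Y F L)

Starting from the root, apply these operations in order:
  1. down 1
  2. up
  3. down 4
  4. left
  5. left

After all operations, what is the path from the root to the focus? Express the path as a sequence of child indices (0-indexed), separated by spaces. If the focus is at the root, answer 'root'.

Step 1 (down 1): focus=Q path=1 depth=1 children=[] left=['U'] right=['H', 'Y', 'F', 'L'] parent=C
Step 2 (up): focus=C path=root depth=0 children=['U', 'Q', 'H', 'Y', 'F', 'L'] (at root)
Step 3 (down 4): focus=F path=4 depth=1 children=[] left=['U', 'Q', 'H', 'Y'] right=['L'] parent=C
Step 4 (left): focus=Y path=3 depth=1 children=[] left=['U', 'Q', 'H'] right=['F', 'L'] parent=C
Step 5 (left): focus=H path=2 depth=1 children=['A', 'V'] left=['U', 'Q'] right=['Y', 'F', 'L'] parent=C

Answer: 2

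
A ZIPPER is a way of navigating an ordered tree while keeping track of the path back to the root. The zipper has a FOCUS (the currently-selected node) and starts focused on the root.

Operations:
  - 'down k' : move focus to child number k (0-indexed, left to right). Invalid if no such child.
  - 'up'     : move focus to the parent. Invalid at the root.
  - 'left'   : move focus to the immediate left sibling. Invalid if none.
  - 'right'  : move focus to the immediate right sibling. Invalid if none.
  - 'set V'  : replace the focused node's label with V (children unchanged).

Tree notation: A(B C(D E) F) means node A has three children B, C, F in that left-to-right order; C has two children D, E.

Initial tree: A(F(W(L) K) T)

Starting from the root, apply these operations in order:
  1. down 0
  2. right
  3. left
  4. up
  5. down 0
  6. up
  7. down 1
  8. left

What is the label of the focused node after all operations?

Answer: F

Derivation:
Step 1 (down 0): focus=F path=0 depth=1 children=['W', 'K'] left=[] right=['T'] parent=A
Step 2 (right): focus=T path=1 depth=1 children=[] left=['F'] right=[] parent=A
Step 3 (left): focus=F path=0 depth=1 children=['W', 'K'] left=[] right=['T'] parent=A
Step 4 (up): focus=A path=root depth=0 children=['F', 'T'] (at root)
Step 5 (down 0): focus=F path=0 depth=1 children=['W', 'K'] left=[] right=['T'] parent=A
Step 6 (up): focus=A path=root depth=0 children=['F', 'T'] (at root)
Step 7 (down 1): focus=T path=1 depth=1 children=[] left=['F'] right=[] parent=A
Step 8 (left): focus=F path=0 depth=1 children=['W', 'K'] left=[] right=['T'] parent=A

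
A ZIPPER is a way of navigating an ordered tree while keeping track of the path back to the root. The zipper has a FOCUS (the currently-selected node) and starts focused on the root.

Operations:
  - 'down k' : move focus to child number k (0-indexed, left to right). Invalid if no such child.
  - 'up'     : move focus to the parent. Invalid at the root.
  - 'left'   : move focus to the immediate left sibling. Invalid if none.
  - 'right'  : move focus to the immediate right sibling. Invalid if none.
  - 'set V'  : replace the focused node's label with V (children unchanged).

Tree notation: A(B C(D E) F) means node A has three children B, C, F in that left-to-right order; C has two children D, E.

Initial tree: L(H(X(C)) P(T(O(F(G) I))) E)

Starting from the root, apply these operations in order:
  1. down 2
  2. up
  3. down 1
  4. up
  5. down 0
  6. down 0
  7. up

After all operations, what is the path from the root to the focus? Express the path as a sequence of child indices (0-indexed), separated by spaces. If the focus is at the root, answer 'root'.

Step 1 (down 2): focus=E path=2 depth=1 children=[] left=['H', 'P'] right=[] parent=L
Step 2 (up): focus=L path=root depth=0 children=['H', 'P', 'E'] (at root)
Step 3 (down 1): focus=P path=1 depth=1 children=['T'] left=['H'] right=['E'] parent=L
Step 4 (up): focus=L path=root depth=0 children=['H', 'P', 'E'] (at root)
Step 5 (down 0): focus=H path=0 depth=1 children=['X'] left=[] right=['P', 'E'] parent=L
Step 6 (down 0): focus=X path=0/0 depth=2 children=['C'] left=[] right=[] parent=H
Step 7 (up): focus=H path=0 depth=1 children=['X'] left=[] right=['P', 'E'] parent=L

Answer: 0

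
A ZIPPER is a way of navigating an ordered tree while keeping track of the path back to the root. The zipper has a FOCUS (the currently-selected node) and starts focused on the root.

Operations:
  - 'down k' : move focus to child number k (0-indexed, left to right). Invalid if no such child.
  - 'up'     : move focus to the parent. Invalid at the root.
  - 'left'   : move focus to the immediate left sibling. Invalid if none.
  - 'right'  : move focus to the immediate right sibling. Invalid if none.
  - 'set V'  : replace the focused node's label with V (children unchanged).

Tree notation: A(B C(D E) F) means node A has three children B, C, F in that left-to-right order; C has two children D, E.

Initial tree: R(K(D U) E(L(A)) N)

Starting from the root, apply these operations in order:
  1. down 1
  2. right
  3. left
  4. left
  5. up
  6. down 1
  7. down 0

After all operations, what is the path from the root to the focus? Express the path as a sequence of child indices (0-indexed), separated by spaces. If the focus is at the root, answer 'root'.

Step 1 (down 1): focus=E path=1 depth=1 children=['L'] left=['K'] right=['N'] parent=R
Step 2 (right): focus=N path=2 depth=1 children=[] left=['K', 'E'] right=[] parent=R
Step 3 (left): focus=E path=1 depth=1 children=['L'] left=['K'] right=['N'] parent=R
Step 4 (left): focus=K path=0 depth=1 children=['D', 'U'] left=[] right=['E', 'N'] parent=R
Step 5 (up): focus=R path=root depth=0 children=['K', 'E', 'N'] (at root)
Step 6 (down 1): focus=E path=1 depth=1 children=['L'] left=['K'] right=['N'] parent=R
Step 7 (down 0): focus=L path=1/0 depth=2 children=['A'] left=[] right=[] parent=E

Answer: 1 0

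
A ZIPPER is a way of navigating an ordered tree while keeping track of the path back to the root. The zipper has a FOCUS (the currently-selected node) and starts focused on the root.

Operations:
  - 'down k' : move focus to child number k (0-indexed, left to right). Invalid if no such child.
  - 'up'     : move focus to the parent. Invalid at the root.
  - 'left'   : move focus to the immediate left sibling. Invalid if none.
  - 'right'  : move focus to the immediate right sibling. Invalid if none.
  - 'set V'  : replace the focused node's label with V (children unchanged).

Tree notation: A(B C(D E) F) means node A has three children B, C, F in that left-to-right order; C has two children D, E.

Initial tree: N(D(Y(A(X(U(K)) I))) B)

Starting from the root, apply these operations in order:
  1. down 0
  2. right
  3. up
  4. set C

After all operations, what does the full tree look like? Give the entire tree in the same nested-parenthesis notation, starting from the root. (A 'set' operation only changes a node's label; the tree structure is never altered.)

Step 1 (down 0): focus=D path=0 depth=1 children=['Y'] left=[] right=['B'] parent=N
Step 2 (right): focus=B path=1 depth=1 children=[] left=['D'] right=[] parent=N
Step 3 (up): focus=N path=root depth=0 children=['D', 'B'] (at root)
Step 4 (set C): focus=C path=root depth=0 children=['D', 'B'] (at root)

Answer: C(D(Y(A(X(U(K)) I))) B)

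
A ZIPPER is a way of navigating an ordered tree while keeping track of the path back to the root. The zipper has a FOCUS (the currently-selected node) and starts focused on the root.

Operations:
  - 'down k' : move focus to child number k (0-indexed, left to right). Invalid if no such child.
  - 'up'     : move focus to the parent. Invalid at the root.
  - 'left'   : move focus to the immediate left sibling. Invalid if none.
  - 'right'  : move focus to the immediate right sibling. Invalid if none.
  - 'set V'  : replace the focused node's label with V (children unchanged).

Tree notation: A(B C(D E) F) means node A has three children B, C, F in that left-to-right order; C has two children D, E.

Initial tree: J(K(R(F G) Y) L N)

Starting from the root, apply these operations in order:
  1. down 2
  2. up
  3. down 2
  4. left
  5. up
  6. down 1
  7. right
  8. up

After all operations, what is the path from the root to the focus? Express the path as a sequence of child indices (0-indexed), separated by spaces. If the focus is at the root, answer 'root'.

Answer: root

Derivation:
Step 1 (down 2): focus=N path=2 depth=1 children=[] left=['K', 'L'] right=[] parent=J
Step 2 (up): focus=J path=root depth=0 children=['K', 'L', 'N'] (at root)
Step 3 (down 2): focus=N path=2 depth=1 children=[] left=['K', 'L'] right=[] parent=J
Step 4 (left): focus=L path=1 depth=1 children=[] left=['K'] right=['N'] parent=J
Step 5 (up): focus=J path=root depth=0 children=['K', 'L', 'N'] (at root)
Step 6 (down 1): focus=L path=1 depth=1 children=[] left=['K'] right=['N'] parent=J
Step 7 (right): focus=N path=2 depth=1 children=[] left=['K', 'L'] right=[] parent=J
Step 8 (up): focus=J path=root depth=0 children=['K', 'L', 'N'] (at root)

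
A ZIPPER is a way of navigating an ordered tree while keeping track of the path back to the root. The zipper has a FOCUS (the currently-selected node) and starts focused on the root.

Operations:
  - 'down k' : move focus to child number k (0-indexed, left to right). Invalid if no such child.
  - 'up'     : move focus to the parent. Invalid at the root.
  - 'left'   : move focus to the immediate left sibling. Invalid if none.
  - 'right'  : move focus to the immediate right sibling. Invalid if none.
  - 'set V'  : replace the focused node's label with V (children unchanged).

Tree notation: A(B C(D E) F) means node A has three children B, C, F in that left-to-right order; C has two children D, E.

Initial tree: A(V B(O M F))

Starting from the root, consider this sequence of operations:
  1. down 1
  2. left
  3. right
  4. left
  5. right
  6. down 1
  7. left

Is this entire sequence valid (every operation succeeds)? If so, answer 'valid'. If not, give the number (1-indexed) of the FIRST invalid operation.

Answer: valid

Derivation:
Step 1 (down 1): focus=B path=1 depth=1 children=['O', 'M', 'F'] left=['V'] right=[] parent=A
Step 2 (left): focus=V path=0 depth=1 children=[] left=[] right=['B'] parent=A
Step 3 (right): focus=B path=1 depth=1 children=['O', 'M', 'F'] left=['V'] right=[] parent=A
Step 4 (left): focus=V path=0 depth=1 children=[] left=[] right=['B'] parent=A
Step 5 (right): focus=B path=1 depth=1 children=['O', 'M', 'F'] left=['V'] right=[] parent=A
Step 6 (down 1): focus=M path=1/1 depth=2 children=[] left=['O'] right=['F'] parent=B
Step 7 (left): focus=O path=1/0 depth=2 children=[] left=[] right=['M', 'F'] parent=B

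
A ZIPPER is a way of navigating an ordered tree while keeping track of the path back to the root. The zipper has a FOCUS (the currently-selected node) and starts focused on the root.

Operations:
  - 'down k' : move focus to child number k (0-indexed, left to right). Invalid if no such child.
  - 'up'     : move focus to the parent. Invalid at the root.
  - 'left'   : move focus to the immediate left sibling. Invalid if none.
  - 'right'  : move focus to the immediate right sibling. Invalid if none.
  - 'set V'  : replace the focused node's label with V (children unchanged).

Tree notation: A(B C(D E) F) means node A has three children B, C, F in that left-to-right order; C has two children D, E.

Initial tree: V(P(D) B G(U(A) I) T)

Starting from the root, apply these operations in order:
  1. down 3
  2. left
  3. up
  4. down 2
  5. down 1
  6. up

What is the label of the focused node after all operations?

Step 1 (down 3): focus=T path=3 depth=1 children=[] left=['P', 'B', 'G'] right=[] parent=V
Step 2 (left): focus=G path=2 depth=1 children=['U', 'I'] left=['P', 'B'] right=['T'] parent=V
Step 3 (up): focus=V path=root depth=0 children=['P', 'B', 'G', 'T'] (at root)
Step 4 (down 2): focus=G path=2 depth=1 children=['U', 'I'] left=['P', 'B'] right=['T'] parent=V
Step 5 (down 1): focus=I path=2/1 depth=2 children=[] left=['U'] right=[] parent=G
Step 6 (up): focus=G path=2 depth=1 children=['U', 'I'] left=['P', 'B'] right=['T'] parent=V

Answer: G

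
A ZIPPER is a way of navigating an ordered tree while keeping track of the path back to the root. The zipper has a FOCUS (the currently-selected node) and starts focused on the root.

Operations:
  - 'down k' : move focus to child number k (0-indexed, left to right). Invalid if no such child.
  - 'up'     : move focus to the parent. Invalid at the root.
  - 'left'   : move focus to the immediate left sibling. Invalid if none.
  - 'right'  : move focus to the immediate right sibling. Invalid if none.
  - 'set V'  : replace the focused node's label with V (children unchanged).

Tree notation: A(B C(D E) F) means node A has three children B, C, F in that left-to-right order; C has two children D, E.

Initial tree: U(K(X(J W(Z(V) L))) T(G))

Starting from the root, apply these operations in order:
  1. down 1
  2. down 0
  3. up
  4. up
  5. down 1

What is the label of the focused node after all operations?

Answer: T

Derivation:
Step 1 (down 1): focus=T path=1 depth=1 children=['G'] left=['K'] right=[] parent=U
Step 2 (down 0): focus=G path=1/0 depth=2 children=[] left=[] right=[] parent=T
Step 3 (up): focus=T path=1 depth=1 children=['G'] left=['K'] right=[] parent=U
Step 4 (up): focus=U path=root depth=0 children=['K', 'T'] (at root)
Step 5 (down 1): focus=T path=1 depth=1 children=['G'] left=['K'] right=[] parent=U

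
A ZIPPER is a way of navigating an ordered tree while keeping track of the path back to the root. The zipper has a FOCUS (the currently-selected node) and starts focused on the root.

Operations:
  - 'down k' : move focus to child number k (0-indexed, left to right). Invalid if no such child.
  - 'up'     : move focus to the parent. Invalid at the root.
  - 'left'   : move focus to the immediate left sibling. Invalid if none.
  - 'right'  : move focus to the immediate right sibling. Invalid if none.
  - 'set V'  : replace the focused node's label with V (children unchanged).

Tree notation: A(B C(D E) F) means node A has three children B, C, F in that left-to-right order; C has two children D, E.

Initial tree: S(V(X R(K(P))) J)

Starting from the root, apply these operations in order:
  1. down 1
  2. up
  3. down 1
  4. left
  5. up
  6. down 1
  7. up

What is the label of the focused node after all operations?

Answer: S

Derivation:
Step 1 (down 1): focus=J path=1 depth=1 children=[] left=['V'] right=[] parent=S
Step 2 (up): focus=S path=root depth=0 children=['V', 'J'] (at root)
Step 3 (down 1): focus=J path=1 depth=1 children=[] left=['V'] right=[] parent=S
Step 4 (left): focus=V path=0 depth=1 children=['X', 'R'] left=[] right=['J'] parent=S
Step 5 (up): focus=S path=root depth=0 children=['V', 'J'] (at root)
Step 6 (down 1): focus=J path=1 depth=1 children=[] left=['V'] right=[] parent=S
Step 7 (up): focus=S path=root depth=0 children=['V', 'J'] (at root)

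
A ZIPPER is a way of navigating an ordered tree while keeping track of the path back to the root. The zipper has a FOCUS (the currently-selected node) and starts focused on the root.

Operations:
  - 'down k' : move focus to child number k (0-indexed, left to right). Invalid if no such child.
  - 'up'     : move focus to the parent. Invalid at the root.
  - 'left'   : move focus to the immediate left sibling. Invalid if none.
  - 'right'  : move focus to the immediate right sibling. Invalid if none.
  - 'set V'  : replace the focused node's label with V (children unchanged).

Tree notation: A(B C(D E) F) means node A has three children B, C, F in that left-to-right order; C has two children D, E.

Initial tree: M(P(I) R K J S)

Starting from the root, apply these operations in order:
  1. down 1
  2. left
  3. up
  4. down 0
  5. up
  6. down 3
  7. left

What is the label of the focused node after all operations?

Answer: K

Derivation:
Step 1 (down 1): focus=R path=1 depth=1 children=[] left=['P'] right=['K', 'J', 'S'] parent=M
Step 2 (left): focus=P path=0 depth=1 children=['I'] left=[] right=['R', 'K', 'J', 'S'] parent=M
Step 3 (up): focus=M path=root depth=0 children=['P', 'R', 'K', 'J', 'S'] (at root)
Step 4 (down 0): focus=P path=0 depth=1 children=['I'] left=[] right=['R', 'K', 'J', 'S'] parent=M
Step 5 (up): focus=M path=root depth=0 children=['P', 'R', 'K', 'J', 'S'] (at root)
Step 6 (down 3): focus=J path=3 depth=1 children=[] left=['P', 'R', 'K'] right=['S'] parent=M
Step 7 (left): focus=K path=2 depth=1 children=[] left=['P', 'R'] right=['J', 'S'] parent=M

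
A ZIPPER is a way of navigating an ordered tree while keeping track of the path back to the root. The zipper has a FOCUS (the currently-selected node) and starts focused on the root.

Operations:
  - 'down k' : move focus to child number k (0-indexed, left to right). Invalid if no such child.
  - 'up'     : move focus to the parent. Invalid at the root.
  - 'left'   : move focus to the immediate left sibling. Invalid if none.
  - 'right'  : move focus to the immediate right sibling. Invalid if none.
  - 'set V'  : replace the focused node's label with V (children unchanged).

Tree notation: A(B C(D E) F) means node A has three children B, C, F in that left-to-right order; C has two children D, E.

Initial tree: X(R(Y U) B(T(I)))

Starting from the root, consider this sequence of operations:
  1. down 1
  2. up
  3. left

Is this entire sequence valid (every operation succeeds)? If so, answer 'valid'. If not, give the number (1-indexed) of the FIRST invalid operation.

Answer: 3

Derivation:
Step 1 (down 1): focus=B path=1 depth=1 children=['T'] left=['R'] right=[] parent=X
Step 2 (up): focus=X path=root depth=0 children=['R', 'B'] (at root)
Step 3 (left): INVALID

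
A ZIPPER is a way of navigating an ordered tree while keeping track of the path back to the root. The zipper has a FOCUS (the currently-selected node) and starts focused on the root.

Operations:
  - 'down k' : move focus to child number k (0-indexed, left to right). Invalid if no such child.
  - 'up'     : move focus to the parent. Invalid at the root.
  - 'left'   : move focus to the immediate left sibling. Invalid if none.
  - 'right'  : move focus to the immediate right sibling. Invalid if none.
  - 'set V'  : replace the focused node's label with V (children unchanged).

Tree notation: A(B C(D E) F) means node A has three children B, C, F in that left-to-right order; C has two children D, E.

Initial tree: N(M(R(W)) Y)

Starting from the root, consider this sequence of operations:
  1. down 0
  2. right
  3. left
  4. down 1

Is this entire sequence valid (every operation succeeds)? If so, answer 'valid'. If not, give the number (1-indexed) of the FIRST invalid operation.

Step 1 (down 0): focus=M path=0 depth=1 children=['R'] left=[] right=['Y'] parent=N
Step 2 (right): focus=Y path=1 depth=1 children=[] left=['M'] right=[] parent=N
Step 3 (left): focus=M path=0 depth=1 children=['R'] left=[] right=['Y'] parent=N
Step 4 (down 1): INVALID

Answer: 4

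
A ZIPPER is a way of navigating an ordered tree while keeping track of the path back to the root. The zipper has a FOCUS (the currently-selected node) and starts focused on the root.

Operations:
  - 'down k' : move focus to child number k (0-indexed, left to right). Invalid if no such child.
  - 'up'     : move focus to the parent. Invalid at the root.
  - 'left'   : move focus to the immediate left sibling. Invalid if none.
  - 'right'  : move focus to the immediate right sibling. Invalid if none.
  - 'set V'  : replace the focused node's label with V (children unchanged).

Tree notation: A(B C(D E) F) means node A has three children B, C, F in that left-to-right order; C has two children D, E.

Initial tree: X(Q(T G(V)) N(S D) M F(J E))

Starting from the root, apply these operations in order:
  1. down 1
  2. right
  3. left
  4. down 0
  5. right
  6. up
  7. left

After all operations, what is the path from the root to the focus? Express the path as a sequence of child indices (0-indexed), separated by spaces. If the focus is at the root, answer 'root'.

Answer: 0

Derivation:
Step 1 (down 1): focus=N path=1 depth=1 children=['S', 'D'] left=['Q'] right=['M', 'F'] parent=X
Step 2 (right): focus=M path=2 depth=1 children=[] left=['Q', 'N'] right=['F'] parent=X
Step 3 (left): focus=N path=1 depth=1 children=['S', 'D'] left=['Q'] right=['M', 'F'] parent=X
Step 4 (down 0): focus=S path=1/0 depth=2 children=[] left=[] right=['D'] parent=N
Step 5 (right): focus=D path=1/1 depth=2 children=[] left=['S'] right=[] parent=N
Step 6 (up): focus=N path=1 depth=1 children=['S', 'D'] left=['Q'] right=['M', 'F'] parent=X
Step 7 (left): focus=Q path=0 depth=1 children=['T', 'G'] left=[] right=['N', 'M', 'F'] parent=X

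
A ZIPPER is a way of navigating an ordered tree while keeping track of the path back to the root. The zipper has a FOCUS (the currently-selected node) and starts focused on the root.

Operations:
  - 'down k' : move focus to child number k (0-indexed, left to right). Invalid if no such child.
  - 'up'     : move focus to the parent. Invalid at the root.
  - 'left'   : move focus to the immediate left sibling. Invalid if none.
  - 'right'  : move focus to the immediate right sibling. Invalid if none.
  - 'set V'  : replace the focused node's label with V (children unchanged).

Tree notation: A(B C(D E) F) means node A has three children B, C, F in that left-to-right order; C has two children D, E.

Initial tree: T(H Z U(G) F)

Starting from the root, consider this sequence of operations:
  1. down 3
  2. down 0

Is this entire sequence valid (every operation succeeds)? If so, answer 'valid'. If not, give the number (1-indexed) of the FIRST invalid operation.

Answer: 2

Derivation:
Step 1 (down 3): focus=F path=3 depth=1 children=[] left=['H', 'Z', 'U'] right=[] parent=T
Step 2 (down 0): INVALID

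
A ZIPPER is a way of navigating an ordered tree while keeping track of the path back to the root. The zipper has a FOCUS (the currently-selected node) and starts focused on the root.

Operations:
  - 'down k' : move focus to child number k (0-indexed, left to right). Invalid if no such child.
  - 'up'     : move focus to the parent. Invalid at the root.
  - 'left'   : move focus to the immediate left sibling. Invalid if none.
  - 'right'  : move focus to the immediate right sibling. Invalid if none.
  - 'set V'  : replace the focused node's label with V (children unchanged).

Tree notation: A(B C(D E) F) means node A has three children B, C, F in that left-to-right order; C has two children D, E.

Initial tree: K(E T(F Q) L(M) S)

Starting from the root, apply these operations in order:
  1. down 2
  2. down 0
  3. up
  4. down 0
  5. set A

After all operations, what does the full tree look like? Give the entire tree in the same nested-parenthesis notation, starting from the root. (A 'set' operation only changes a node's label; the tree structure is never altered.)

Answer: K(E T(F Q) L(A) S)

Derivation:
Step 1 (down 2): focus=L path=2 depth=1 children=['M'] left=['E', 'T'] right=['S'] parent=K
Step 2 (down 0): focus=M path=2/0 depth=2 children=[] left=[] right=[] parent=L
Step 3 (up): focus=L path=2 depth=1 children=['M'] left=['E', 'T'] right=['S'] parent=K
Step 4 (down 0): focus=M path=2/0 depth=2 children=[] left=[] right=[] parent=L
Step 5 (set A): focus=A path=2/0 depth=2 children=[] left=[] right=[] parent=L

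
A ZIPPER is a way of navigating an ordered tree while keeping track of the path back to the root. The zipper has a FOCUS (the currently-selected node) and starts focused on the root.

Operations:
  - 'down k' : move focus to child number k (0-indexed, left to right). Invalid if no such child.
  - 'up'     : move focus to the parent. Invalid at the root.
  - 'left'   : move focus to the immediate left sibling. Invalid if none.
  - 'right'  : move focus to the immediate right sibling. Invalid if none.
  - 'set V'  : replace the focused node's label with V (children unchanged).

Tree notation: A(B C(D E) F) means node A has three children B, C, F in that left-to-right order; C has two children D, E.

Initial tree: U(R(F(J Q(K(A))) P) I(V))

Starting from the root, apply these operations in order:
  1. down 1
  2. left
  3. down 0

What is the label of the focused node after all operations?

Step 1 (down 1): focus=I path=1 depth=1 children=['V'] left=['R'] right=[] parent=U
Step 2 (left): focus=R path=0 depth=1 children=['F', 'P'] left=[] right=['I'] parent=U
Step 3 (down 0): focus=F path=0/0 depth=2 children=['J', 'Q'] left=[] right=['P'] parent=R

Answer: F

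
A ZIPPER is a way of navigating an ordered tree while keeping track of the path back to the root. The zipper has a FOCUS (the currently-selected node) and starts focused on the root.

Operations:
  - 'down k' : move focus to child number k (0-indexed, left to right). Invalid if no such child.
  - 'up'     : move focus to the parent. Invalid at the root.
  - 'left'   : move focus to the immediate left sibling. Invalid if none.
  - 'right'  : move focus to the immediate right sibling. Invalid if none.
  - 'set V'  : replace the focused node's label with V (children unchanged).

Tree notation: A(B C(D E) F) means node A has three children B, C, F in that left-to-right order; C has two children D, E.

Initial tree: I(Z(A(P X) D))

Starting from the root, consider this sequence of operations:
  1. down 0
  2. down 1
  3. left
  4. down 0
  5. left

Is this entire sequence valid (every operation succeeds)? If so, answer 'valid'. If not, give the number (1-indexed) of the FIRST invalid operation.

Step 1 (down 0): focus=Z path=0 depth=1 children=['A', 'D'] left=[] right=[] parent=I
Step 2 (down 1): focus=D path=0/1 depth=2 children=[] left=['A'] right=[] parent=Z
Step 3 (left): focus=A path=0/0 depth=2 children=['P', 'X'] left=[] right=['D'] parent=Z
Step 4 (down 0): focus=P path=0/0/0 depth=3 children=[] left=[] right=['X'] parent=A
Step 5 (left): INVALID

Answer: 5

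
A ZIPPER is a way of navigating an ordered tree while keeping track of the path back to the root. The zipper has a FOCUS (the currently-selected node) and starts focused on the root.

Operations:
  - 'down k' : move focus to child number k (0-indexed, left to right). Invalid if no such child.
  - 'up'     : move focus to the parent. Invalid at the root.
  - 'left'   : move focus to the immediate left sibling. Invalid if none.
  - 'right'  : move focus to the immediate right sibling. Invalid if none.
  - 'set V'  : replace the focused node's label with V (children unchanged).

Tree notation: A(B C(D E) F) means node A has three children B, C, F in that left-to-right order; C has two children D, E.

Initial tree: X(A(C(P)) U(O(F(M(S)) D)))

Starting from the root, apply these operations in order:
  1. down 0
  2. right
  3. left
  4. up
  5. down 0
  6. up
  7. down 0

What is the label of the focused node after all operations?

Answer: A

Derivation:
Step 1 (down 0): focus=A path=0 depth=1 children=['C'] left=[] right=['U'] parent=X
Step 2 (right): focus=U path=1 depth=1 children=['O'] left=['A'] right=[] parent=X
Step 3 (left): focus=A path=0 depth=1 children=['C'] left=[] right=['U'] parent=X
Step 4 (up): focus=X path=root depth=0 children=['A', 'U'] (at root)
Step 5 (down 0): focus=A path=0 depth=1 children=['C'] left=[] right=['U'] parent=X
Step 6 (up): focus=X path=root depth=0 children=['A', 'U'] (at root)
Step 7 (down 0): focus=A path=0 depth=1 children=['C'] left=[] right=['U'] parent=X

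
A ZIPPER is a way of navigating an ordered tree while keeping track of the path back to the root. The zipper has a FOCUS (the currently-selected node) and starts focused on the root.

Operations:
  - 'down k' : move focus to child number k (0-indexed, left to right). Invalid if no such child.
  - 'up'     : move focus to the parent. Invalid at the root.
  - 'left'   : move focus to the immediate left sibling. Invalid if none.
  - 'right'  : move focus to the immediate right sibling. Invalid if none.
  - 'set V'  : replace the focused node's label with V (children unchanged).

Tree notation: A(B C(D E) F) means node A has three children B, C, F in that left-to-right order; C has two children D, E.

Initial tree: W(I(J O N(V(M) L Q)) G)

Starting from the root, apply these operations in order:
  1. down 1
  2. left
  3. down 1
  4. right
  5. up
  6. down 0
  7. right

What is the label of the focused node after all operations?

Answer: O

Derivation:
Step 1 (down 1): focus=G path=1 depth=1 children=[] left=['I'] right=[] parent=W
Step 2 (left): focus=I path=0 depth=1 children=['J', 'O', 'N'] left=[] right=['G'] parent=W
Step 3 (down 1): focus=O path=0/1 depth=2 children=[] left=['J'] right=['N'] parent=I
Step 4 (right): focus=N path=0/2 depth=2 children=['V', 'L', 'Q'] left=['J', 'O'] right=[] parent=I
Step 5 (up): focus=I path=0 depth=1 children=['J', 'O', 'N'] left=[] right=['G'] parent=W
Step 6 (down 0): focus=J path=0/0 depth=2 children=[] left=[] right=['O', 'N'] parent=I
Step 7 (right): focus=O path=0/1 depth=2 children=[] left=['J'] right=['N'] parent=I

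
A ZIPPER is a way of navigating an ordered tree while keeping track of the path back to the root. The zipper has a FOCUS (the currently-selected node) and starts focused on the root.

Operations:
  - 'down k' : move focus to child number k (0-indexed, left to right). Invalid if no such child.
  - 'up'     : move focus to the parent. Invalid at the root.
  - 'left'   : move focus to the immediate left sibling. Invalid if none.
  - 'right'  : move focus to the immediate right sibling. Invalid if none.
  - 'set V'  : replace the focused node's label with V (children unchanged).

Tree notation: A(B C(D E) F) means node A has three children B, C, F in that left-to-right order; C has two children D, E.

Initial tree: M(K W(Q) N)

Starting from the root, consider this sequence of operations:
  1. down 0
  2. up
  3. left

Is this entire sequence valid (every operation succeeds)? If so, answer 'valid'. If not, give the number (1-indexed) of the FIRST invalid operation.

Step 1 (down 0): focus=K path=0 depth=1 children=[] left=[] right=['W', 'N'] parent=M
Step 2 (up): focus=M path=root depth=0 children=['K', 'W', 'N'] (at root)
Step 3 (left): INVALID

Answer: 3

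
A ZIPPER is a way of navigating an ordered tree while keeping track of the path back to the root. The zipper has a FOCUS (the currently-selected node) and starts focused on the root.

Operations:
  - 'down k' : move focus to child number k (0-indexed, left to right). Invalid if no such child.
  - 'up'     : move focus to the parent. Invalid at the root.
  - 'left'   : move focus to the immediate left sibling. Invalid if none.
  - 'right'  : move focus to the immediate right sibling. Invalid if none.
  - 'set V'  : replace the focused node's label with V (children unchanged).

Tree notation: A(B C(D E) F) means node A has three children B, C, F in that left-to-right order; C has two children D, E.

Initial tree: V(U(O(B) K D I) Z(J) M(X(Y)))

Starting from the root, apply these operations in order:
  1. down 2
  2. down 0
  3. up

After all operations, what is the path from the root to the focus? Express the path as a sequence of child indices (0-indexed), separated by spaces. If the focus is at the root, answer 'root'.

Answer: 2

Derivation:
Step 1 (down 2): focus=M path=2 depth=1 children=['X'] left=['U', 'Z'] right=[] parent=V
Step 2 (down 0): focus=X path=2/0 depth=2 children=['Y'] left=[] right=[] parent=M
Step 3 (up): focus=M path=2 depth=1 children=['X'] left=['U', 'Z'] right=[] parent=V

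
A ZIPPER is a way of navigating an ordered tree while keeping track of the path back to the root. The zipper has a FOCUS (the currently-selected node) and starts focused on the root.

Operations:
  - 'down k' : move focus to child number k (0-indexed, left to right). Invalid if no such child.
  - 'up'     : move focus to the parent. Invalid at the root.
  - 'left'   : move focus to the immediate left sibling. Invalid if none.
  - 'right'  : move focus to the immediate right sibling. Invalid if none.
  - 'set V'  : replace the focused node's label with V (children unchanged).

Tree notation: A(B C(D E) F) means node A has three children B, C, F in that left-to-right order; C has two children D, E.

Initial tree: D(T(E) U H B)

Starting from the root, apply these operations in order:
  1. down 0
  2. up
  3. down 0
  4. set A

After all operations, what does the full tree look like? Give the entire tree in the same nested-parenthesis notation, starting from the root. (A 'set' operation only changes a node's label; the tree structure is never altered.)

Answer: D(A(E) U H B)

Derivation:
Step 1 (down 0): focus=T path=0 depth=1 children=['E'] left=[] right=['U', 'H', 'B'] parent=D
Step 2 (up): focus=D path=root depth=0 children=['T', 'U', 'H', 'B'] (at root)
Step 3 (down 0): focus=T path=0 depth=1 children=['E'] left=[] right=['U', 'H', 'B'] parent=D
Step 4 (set A): focus=A path=0 depth=1 children=['E'] left=[] right=['U', 'H', 'B'] parent=D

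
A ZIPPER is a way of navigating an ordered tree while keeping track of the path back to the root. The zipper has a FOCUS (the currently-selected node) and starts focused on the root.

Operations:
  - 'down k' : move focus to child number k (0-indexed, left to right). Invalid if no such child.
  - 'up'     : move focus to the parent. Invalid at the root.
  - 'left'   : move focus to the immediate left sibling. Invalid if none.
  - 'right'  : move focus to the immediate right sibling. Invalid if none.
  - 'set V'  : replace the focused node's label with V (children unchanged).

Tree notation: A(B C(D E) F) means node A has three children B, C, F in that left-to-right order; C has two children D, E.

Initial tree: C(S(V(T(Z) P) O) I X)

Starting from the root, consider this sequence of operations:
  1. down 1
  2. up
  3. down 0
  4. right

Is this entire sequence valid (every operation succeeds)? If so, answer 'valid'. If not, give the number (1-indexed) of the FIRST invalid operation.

Answer: valid

Derivation:
Step 1 (down 1): focus=I path=1 depth=1 children=[] left=['S'] right=['X'] parent=C
Step 2 (up): focus=C path=root depth=0 children=['S', 'I', 'X'] (at root)
Step 3 (down 0): focus=S path=0 depth=1 children=['V', 'O'] left=[] right=['I', 'X'] parent=C
Step 4 (right): focus=I path=1 depth=1 children=[] left=['S'] right=['X'] parent=C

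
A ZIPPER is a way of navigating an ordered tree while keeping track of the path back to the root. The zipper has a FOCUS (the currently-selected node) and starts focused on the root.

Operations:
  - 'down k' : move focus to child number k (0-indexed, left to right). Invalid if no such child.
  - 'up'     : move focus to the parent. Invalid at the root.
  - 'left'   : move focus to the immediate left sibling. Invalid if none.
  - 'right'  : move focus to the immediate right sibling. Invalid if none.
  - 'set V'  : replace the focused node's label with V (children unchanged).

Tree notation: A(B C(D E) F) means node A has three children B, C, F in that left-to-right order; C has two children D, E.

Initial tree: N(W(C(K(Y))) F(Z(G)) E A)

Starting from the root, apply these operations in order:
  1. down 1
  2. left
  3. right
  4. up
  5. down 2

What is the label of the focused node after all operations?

Step 1 (down 1): focus=F path=1 depth=1 children=['Z'] left=['W'] right=['E', 'A'] parent=N
Step 2 (left): focus=W path=0 depth=1 children=['C'] left=[] right=['F', 'E', 'A'] parent=N
Step 3 (right): focus=F path=1 depth=1 children=['Z'] left=['W'] right=['E', 'A'] parent=N
Step 4 (up): focus=N path=root depth=0 children=['W', 'F', 'E', 'A'] (at root)
Step 5 (down 2): focus=E path=2 depth=1 children=[] left=['W', 'F'] right=['A'] parent=N

Answer: E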